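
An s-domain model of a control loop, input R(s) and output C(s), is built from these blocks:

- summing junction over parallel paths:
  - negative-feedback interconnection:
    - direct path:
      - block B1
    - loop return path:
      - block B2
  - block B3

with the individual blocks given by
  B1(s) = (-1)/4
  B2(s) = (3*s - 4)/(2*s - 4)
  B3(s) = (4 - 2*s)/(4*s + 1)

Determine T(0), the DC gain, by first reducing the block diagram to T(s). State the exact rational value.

First reduce the diagram to T(s).

1. collapse the loop (B1 forward, B2 return) = (4 - 2*s)/(5*s - 12)
2. add [B1/(1+B1*B2)], B3 (parallel) = (-18*s^2 + 58*s - 44)/(20*s^2 - 43*s - 12)
That last expression is T(s); at s = 0 only the constant terms survive, so T(0) = -44/(-12) = 11/3.

Answer: 11/3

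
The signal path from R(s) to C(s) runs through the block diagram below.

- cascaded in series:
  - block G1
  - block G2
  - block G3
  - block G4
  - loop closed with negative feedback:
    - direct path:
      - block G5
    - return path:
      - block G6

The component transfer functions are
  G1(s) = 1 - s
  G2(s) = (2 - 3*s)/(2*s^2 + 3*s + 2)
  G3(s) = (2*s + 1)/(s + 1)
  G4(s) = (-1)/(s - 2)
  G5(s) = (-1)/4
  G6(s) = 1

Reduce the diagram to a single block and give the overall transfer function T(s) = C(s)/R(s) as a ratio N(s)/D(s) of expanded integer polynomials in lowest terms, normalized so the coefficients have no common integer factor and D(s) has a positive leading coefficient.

Answer: (6*s^3 - 7*s^2 - s + 2)/(6*s^4 + 3*s^3 - 15*s^2 - 24*s - 12)

Working:
Step 1: reduce the feedback loop with forward G5 and return G6; result (-1)/3
Step 2: combine G1, G2, G3, G4, [G5/(1+G5*G6)] in series, which is the overall transfer function T(s) = C(s)/R(s) in lowest terms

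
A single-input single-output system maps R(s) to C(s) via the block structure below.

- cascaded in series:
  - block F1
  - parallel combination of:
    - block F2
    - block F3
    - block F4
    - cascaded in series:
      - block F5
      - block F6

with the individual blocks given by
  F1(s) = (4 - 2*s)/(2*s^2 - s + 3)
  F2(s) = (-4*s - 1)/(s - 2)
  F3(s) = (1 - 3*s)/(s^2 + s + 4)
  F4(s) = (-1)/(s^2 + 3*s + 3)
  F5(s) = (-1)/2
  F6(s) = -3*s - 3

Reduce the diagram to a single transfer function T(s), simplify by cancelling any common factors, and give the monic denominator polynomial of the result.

1. reduce the series chain F5, F6; result 3*s/2 + 3/2
2. add F2, F3, F4, (F5*F6) (parallel); result (3*s^6 + s^5 - 28*s^4 - 103*s^3 - 187*s^2 - 226*s - 92)/(2*s^5 + 4*s^4 + 4*s^3 - 10*s^2 - 36*s - 48)
3. series reduction of F1, (F2+F3+F4+(F5*F6)); result (-3*s^6 - s^5 + 28*s^4 + 103*s^3 + 187*s^2 + 226*s + 92)/(2*s^6 + 7*s^5 + 19*s^4 + 32*s^3 + 39*s^2 + 33*s + 36)
That last expression is T(s), already simplified. Scaling its denominator by 1/2 (the reciprocal of the leading coefficient) yields the monic denominator.

Answer: s^6 + 7*s^5/2 + 19*s^4/2 + 16*s^3 + 39*s^2/2 + 33*s/2 + 18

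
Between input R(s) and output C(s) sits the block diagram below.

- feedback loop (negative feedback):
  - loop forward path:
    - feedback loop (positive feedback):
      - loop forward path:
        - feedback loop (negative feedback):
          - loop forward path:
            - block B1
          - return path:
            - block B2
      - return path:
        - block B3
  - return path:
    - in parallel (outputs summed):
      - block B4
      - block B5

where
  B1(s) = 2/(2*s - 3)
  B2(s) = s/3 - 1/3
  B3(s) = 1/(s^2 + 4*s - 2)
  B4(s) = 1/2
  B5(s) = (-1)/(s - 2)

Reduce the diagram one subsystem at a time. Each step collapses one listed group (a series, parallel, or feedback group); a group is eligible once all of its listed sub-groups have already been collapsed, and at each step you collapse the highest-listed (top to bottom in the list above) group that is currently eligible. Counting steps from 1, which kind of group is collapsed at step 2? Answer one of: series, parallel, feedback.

Step 1 - apply the feedback formula to B1, B2
Step 2 - close the feedback loop around [B1/(1+B1*B2)], B3
Step 3 - parallel reduction of B4, B5
Step 4 - collapse the loop ([[B1/(1+B1*B2)]/(1-[B1/(1+B1*B2)]*B3)] forward, (B4+B5) return)
Step 2: feedback.

Hence the answer: feedback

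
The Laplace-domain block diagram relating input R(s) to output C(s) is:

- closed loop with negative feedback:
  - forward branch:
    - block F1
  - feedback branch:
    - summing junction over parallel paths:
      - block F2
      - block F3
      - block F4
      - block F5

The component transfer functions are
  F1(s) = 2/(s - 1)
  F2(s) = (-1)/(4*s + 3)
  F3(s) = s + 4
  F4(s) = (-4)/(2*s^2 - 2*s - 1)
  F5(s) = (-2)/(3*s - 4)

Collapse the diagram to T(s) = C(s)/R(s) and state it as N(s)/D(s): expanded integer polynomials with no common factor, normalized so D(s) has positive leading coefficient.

First reduce the diagram to T(s).

Step 1 - parallel reduction of F2, F3, F4, F5: (24*s^5 + 58*s^4 - 196*s^3 - 87*s^2 + 179*s + 98)/(24*s^4 - 38*s^3 - 22*s^2 + 31*s + 12)
Step 2 - apply the feedback formula to F1, (F2+F3+F4+F5) - this is the overall T(s), already in the required normalized form

Answer: (48*s^4 - 76*s^3 - 44*s^2 + 62*s + 24)/(72*s^5 + 54*s^4 - 376*s^3 - 121*s^2 + 339*s + 184)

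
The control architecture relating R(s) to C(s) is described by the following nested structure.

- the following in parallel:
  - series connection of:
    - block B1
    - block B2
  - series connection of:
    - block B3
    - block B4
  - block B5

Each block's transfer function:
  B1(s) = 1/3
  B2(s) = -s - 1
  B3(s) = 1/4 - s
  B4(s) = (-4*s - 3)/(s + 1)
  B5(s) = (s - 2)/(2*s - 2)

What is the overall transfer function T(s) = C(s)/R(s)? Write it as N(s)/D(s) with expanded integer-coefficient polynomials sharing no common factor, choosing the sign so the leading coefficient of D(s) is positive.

Answer: (44*s^3 - 22*s^2 - 35*s + 1)/(12*s^2 - 12)

Working:
(1) cascade B1, B2 = -s/3 - 1/3
(2) cascade B3, B4 = (16*s^2 + 8*s - 3)/(4*s + 4)
(3) sum the parallel branches (B1*B2), (B3*B4), B5, giving the overall T(s)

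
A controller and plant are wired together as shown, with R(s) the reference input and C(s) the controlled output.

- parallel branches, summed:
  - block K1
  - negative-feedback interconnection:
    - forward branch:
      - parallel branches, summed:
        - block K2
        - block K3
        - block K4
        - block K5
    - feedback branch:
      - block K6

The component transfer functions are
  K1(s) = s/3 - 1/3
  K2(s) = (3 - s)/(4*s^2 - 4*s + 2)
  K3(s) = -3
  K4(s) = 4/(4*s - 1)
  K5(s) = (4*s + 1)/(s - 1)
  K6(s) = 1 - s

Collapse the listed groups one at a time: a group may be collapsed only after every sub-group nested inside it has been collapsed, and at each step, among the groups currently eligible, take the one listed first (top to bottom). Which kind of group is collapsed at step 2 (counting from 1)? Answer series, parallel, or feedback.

The answer is feedback.

Reasoning:
Step 1. sum the parallel branches K2, K3, K4, K5
Step 2. close the feedback loop around (K2+K3+K4+K5), K6
Step 3. sum the parallel branches K1, [(K2+K3+K4+K5)/(1+(K2+K3+K4+K5)*K6)]
So the answer for step 2 is feedback.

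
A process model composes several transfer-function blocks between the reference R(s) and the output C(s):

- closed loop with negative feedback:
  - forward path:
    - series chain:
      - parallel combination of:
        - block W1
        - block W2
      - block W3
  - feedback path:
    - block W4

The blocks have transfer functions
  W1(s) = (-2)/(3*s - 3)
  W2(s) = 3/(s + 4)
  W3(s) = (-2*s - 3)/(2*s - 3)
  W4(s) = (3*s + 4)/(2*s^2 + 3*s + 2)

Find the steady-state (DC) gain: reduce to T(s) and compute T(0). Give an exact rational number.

The answer is 17/46.

Reasoning:
Step 1: reduce the parallel group W1, W2 = (7*s - 17)/(3*s^2 + 9*s - 12)
Step 2: reduce the series chain (W1+W2), W3 = (-14*s^2 + 13*s + 51)/(6*s^3 + 9*s^2 - 51*s + 36)
Step 3: reduce the feedback loop with forward ((W1+W2)*W3) and return W4 = (-28*s^4 - 16*s^3 + 113*s^2 + 179*s + 102)/(12*s^5 + 36*s^4 - 105*s^3 - 80*s^2 + 211*s + 276)
That last expression is T(s); at s = 0 only the constant terms survive, so T(0) = 102/276 = 17/46.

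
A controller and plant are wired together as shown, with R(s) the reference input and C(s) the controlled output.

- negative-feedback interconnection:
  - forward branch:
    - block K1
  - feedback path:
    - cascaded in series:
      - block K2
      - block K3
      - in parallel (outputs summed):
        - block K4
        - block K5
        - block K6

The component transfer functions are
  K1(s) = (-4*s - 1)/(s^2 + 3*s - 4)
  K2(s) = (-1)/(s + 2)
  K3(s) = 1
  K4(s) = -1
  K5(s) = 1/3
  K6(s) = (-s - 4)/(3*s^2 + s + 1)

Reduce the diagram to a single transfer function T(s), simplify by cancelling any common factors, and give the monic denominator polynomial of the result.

Step 1: add K4, K5, K6 (parallel): (-6*s^2 - 5*s - 14)/(9*s^2 + 3*s + 3)
Step 2: combine K2, K3, (K4+K5+K6) in series: (6*s^2 + 5*s + 14)/(9*s^3 + 21*s^2 + 9*s + 6)
Step 3: apply the feedback formula to K1, (K2*K3*(K4+K5+K6)): (-36*s^4 - 93*s^3 - 57*s^2 - 33*s - 6)/(9*s^5 + 48*s^4 + 12*s^3 - 77*s^2 - 79*s - 38)
No further cancellation is possible in the step-3 result, so that is T(s). Its denominator becomes monic after dividing by the leading coefficient 9.

Hence the answer: s^5 + 16*s^4/3 + 4*s^3/3 - 77*s^2/9 - 79*s/9 - 38/9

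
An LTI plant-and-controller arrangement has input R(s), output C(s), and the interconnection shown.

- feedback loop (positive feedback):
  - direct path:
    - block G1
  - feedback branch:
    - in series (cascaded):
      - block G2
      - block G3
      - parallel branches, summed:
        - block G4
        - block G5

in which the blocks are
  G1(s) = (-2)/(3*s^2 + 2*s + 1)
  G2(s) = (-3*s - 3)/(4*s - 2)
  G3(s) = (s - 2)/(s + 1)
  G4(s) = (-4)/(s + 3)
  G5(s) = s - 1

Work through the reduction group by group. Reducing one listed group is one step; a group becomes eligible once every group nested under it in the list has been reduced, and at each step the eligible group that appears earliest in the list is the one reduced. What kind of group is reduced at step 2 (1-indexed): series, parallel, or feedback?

[1] combine G4, G5 in parallel
[2] combine G2, G3, (G4+G5) in series
[3] close the feedback loop around G1, (G2*G3*(G4+G5))
The group at step 2 is a series group.

Answer: series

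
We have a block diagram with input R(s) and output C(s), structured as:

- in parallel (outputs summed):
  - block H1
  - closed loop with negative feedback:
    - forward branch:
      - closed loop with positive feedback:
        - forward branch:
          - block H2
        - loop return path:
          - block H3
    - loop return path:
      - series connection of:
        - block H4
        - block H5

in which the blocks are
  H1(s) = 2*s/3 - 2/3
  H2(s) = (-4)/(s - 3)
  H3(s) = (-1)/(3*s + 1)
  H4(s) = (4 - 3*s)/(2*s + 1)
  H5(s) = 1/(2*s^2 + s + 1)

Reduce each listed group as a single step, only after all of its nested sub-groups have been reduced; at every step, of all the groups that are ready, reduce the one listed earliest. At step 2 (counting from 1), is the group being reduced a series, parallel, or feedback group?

Reducing step by step:

(1) close the feedback loop around H2, H3
(2) reduce the series chain H4, H5
(3) reduce the feedback loop with forward [H2/(1-H2*H3)] and return (H4*H5)
(4) reduce the parallel group H1, [[H2/(1-H2*H3)]/(1+[H2/(1-H2*H3)]*(H4*H5))]
So the answer for step 2 is series.

Answer: series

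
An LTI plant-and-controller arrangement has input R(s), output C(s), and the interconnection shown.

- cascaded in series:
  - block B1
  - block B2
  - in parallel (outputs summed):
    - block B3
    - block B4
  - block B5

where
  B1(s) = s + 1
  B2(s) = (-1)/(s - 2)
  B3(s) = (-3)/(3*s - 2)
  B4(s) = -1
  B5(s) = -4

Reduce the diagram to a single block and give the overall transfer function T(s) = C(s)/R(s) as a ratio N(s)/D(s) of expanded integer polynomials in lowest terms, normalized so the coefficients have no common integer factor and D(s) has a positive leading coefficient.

First reduce the diagram to T(s).

(1) add B3, B4 (parallel) = (-3*s - 1)/(3*s - 2)
(2) cascade B1, B2, (B3+B4), B5, which is the overall transfer function T(s) = C(s)/R(s) in lowest terms

Answer: (-12*s^2 - 16*s - 4)/(3*s^2 - 8*s + 4)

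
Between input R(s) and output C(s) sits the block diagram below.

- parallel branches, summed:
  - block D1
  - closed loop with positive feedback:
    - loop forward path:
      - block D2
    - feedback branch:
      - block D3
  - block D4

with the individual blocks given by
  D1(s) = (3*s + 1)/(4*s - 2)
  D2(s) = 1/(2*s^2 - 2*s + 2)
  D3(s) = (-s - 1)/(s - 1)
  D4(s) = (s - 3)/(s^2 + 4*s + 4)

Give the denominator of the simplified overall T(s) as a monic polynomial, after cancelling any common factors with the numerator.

The answer is s^6 + 3*s^5/2 - 5*s^4/2 + 9*s^3/4 + 29*s^2/4 - 6*s + 1.

Reasoning:
Step 1: close the feedback loop around D2, D3 = (s - 1)/(2*s^3 - 4*s^2 + 5*s - 1)
Step 2: sum the parallel branches D1, [D2/(1-D2*D3)], D4 = (6*s^6 + 22*s^5 - 45*s^4 + 104*s^3 - 53*s^2 + 32*s - 2)/(8*s^6 + 12*s^5 - 20*s^4 + 18*s^3 + 58*s^2 - 48*s + 8)
The result of step 2 is T(s) in lowest terms. Its denominator has leading coefficient 8; dividing the denominator through by 8 makes it monic.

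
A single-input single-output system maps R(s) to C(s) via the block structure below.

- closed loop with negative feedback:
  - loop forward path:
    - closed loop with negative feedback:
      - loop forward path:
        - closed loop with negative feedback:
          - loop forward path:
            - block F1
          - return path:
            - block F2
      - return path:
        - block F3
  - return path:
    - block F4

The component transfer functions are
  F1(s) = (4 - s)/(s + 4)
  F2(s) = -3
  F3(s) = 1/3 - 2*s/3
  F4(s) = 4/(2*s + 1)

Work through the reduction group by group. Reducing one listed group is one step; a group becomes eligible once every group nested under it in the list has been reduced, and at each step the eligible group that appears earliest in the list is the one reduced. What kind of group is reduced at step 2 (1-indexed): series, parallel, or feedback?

Reducing step by step:

1. feedback reduction of F1, F2
2. apply the feedback formula to [F1/(1+F1*F2)], F3
3. feedback reduction of [[F1/(1+F1*F2)]/(1+[F1/(1+F1*F2)]*F3)], F4
Step 2: feedback.

Answer: feedback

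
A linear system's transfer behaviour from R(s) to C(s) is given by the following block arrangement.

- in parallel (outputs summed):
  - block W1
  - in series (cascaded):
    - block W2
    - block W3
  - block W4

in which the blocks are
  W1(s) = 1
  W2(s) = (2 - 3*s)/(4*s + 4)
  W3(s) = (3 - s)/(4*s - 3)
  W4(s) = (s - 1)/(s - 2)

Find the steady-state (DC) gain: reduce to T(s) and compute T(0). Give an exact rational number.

The answer is 1.

Reasoning:
Step 1. cascade W2, W3, giving (3*s^2 - 11*s + 6)/(16*s^2 + 4*s - 12)
Step 2. reduce the parallel group W1, (W2*W3), W4, giving (35*s^3 - 57*s^2 - 8*s + 24)/(16*s^3 - 28*s^2 - 20*s + 24)
The step-2 result is T(s). Setting s = 0: T(0) = 24/24 = 1.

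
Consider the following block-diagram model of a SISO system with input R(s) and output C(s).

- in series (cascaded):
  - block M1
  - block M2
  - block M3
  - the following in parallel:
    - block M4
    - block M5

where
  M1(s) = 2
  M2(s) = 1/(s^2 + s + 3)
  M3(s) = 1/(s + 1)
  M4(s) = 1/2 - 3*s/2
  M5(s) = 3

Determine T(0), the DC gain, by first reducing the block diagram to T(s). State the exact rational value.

Step 1: combine M4, M5 in parallel -> 7/2 - 3*s/2
Step 2: combine M1, M2, M3, (M4+M5) in series -> (7 - 3*s)/(s^3 + 2*s^2 + 4*s + 3)
Step 2 gives the overall T(s). Then T(0) = 7/3.

Hence the answer: 7/3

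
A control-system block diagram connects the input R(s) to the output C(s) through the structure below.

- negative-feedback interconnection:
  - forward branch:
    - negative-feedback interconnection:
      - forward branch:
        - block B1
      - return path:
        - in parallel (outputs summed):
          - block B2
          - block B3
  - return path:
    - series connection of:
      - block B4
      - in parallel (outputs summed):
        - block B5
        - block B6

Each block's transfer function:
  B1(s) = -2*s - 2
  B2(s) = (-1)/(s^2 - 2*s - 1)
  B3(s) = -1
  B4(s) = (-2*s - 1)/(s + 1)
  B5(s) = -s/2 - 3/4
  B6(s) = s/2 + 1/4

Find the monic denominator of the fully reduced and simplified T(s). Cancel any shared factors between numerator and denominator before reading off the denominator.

Step 1: add B2, B3 (parallel) gives (-s^2 + 2*s)/(s^2 - 2*s - 1)
Step 2: reduce the feedback loop with forward B1 and return (B2+B3) gives (-2*s^3 + 2*s^2 + 6*s + 2)/(2*s^3 - s^2 - 6*s - 1)
Step 3: add B5, B6 (parallel) gives (-1)/2
Step 4: combine B4, (B5+B6) in series gives (2*s + 1)/(2*s + 2)
Step 5: collapse the loop ([B1/(1+B1*(B2+B3))] forward, (B4*(B5+B6)) return) gives (-s^3 + s^2 + 3*s + 1)/(s^2 - s)
No further cancellation is possible in the step-5 result, so that is T(s). Its denominator is already monic.

Answer: s^2 - s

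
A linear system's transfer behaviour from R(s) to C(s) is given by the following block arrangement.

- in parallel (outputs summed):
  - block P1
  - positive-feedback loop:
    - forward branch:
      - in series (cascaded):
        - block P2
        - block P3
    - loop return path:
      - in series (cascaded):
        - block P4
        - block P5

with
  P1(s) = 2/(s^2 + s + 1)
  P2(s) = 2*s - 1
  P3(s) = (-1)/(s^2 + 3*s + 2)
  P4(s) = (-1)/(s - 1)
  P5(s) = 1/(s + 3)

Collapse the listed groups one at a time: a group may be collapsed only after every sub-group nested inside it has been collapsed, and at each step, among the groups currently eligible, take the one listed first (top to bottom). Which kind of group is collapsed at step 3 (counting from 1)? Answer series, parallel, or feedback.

1. multiply P2, P3 (series)
2. series reduction of P4, P5
3. feedback reduction of (P2*P3), (P4*P5)
4. sum the parallel branches P1, [(P2*P3)/(1-(P2*P3)*(P4*P5))]
The group at step 3 is a feedback group.

Therefore the answer is feedback.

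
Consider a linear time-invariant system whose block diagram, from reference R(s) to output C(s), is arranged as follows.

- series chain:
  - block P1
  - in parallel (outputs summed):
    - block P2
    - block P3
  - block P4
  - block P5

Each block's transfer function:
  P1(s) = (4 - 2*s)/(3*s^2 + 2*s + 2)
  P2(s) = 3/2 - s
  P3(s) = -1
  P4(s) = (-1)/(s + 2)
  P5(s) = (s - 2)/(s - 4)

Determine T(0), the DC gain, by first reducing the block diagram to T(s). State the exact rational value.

Answer: -1/4

Working:
Step 1. parallel reduction of P2, P3 = 1/2 - s
Step 2. series reduction of P1, (P2+P3), P4, P5 = (-2*s^3 + 9*s^2 - 12*s + 4)/(3*s^4 - 4*s^3 - 26*s^2 - 20*s - 16)
That last expression is T(s); at s = 0 only the constant terms survive, so T(0) = 4/(-16) = -1/4.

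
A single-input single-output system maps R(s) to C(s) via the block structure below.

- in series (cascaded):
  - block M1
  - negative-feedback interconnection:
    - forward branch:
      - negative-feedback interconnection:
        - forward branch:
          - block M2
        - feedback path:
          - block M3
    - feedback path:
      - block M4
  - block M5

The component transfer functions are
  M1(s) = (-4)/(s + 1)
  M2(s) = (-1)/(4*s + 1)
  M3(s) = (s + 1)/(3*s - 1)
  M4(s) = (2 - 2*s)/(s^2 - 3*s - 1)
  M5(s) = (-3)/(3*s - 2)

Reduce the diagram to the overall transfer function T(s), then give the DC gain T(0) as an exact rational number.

First reduce the diagram to T(s).

1. close the feedback loop around M2, M3, giving (1 - 3*s)/(12*s^2 - 2*s - 2)
2. close the feedback loop around [M2/(1+M2*M3)], M4, giving (-3*s^3 + 10*s^2 - 1)/(12*s^4 - 38*s^3 - 2*s^2 + 4)
3. reduce the series chain M1, [[M2/(1+M2*M3)]/(1+[M2/(1+M2*M3)]*M4)], M5, giving (-18*s^3 + 60*s^2 - 6)/(18*s^6 - 51*s^5 - 34*s^4 + 37*s^3 + 8*s^2 + 2*s - 4)
That last expression is T(s); at s = 0 only the constant terms survive, so T(0) = -6/(-4) = 3/2.

Answer: 3/2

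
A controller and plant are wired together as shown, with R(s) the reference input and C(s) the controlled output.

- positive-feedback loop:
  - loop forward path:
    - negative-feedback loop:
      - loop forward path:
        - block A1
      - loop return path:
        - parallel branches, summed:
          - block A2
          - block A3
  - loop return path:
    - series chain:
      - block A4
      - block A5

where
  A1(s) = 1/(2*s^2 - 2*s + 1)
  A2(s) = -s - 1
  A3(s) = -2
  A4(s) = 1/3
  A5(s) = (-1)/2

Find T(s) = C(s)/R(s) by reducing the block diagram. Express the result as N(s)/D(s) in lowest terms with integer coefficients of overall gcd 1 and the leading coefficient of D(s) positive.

Step 1. parallel reduction of A2, A3; result -s - 3
Step 2. reduce the feedback loop with forward A1 and return (A2+A3); result 1/(2*s^2 - 3*s - 2)
Step 3. multiply A4, A5 (series); result (-1)/6
Step 4. feedback reduction of [A1/(1+A1*(A2+A3))], (A4*A5), giving the overall T(s)

Hence the answer: 6/(12*s^2 - 18*s - 11)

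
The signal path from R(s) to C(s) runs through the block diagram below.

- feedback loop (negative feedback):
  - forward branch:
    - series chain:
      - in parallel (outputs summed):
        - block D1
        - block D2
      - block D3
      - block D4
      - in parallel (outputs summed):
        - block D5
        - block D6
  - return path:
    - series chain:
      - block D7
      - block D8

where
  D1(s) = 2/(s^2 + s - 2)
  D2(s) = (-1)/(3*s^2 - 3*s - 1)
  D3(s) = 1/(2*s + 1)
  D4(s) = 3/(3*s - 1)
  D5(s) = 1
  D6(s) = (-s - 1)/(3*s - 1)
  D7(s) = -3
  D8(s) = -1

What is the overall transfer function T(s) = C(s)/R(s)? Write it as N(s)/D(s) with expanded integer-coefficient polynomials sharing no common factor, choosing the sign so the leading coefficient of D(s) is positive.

Step 1 - reduce the parallel group D1, D2 gives (5*s^2 - 7*s)/(3*s^4 - 10*s^2 + 5*s + 2)
Step 2 - add D5, D6 (parallel) gives (2*s - 2)/(3*s - 1)
Step 3 - cascade (D1+D2), D3, D4, (D5+D6) gives (30*s^2 - 42*s)/(54*s^6 + 45*s^5 - 147*s^4 - 24*s^3 + 37*s^2 + s - 2)
Step 4 - reduce the series chain D7, D8 gives 3
Step 5 - reduce the feedback loop with forward ((D1+D2)*D3*D4*(D5+D6)) and return (D7*D8): this yields T(s), and no further normalization is needed

Therefore the answer is (30*s^2 - 42*s)/(54*s^6 + 45*s^5 - 147*s^4 - 24*s^3 + 127*s^2 - 125*s - 2).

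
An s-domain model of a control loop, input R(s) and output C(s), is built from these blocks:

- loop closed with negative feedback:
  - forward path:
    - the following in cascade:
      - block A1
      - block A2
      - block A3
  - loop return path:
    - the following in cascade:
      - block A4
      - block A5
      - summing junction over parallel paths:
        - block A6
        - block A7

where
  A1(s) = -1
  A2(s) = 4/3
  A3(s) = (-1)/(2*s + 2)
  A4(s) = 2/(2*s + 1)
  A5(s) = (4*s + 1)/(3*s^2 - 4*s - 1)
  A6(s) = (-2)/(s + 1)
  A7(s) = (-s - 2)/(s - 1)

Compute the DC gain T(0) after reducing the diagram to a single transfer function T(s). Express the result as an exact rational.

Reducing step by step:

[1] series reduction of A1, A2, A3 = 2/(3*s + 3)
[2] parallel reduction of A6, A7 = (-s^2 - 5*s)/(s^2 - 1)
[3] cascade A4, A5, (A6+A7) = (-8*s^3 - 42*s^2 - 10*s)/(6*s^5 - 5*s^4 - 12*s^3 + 4*s^2 + 6*s + 1)
[4] reduce the feedback loop with forward (A1*A2*A3) and return (A4*A5*(A6+A7)) = (12*s^5 - 10*s^4 - 24*s^3 + 8*s^2 + 12*s + 2)/(18*s^6 + 3*s^5 - 51*s^4 - 40*s^3 - 54*s^2 + s + 3)
The step-4 result is T(s). Setting s = 0: T(0) = 2/3.

Answer: 2/3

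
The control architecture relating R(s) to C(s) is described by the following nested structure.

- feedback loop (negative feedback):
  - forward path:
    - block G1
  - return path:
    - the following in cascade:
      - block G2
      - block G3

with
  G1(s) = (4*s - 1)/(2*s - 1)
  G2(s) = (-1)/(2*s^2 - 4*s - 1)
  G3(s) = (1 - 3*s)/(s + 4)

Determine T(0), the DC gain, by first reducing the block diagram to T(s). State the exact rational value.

The answer is 4/5.

Reasoning:
[1] cascade G2, G3 -> (3*s - 1)/(2*s^3 + 4*s^2 - 17*s - 4)
[2] apply the feedback formula to G1, (G2*G3) -> (8*s^4 + 14*s^3 - 72*s^2 + s + 4)/(4*s^4 + 6*s^3 - 26*s^2 + 2*s + 5)
Step 2 gives the overall T(s). Then T(0) = 4/5.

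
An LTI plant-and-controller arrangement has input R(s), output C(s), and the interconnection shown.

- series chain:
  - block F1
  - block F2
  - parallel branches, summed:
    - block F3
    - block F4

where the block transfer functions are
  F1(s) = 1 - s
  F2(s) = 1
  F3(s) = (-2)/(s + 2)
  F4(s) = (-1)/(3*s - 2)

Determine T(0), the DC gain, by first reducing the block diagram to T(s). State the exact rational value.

First reduce the diagram to T(s).

(1) sum the parallel branches F3, F4, giving (2 - 7*s)/(3*s^2 + 4*s - 4)
(2) multiply F1, F2, (F3+F4) (series), giving (7*s^2 - 9*s + 2)/(3*s^2 + 4*s - 4)
That last expression is T(s); at s = 0 only the constant terms survive, so T(0) = 2/(-4) = -1/2.

Answer: -1/2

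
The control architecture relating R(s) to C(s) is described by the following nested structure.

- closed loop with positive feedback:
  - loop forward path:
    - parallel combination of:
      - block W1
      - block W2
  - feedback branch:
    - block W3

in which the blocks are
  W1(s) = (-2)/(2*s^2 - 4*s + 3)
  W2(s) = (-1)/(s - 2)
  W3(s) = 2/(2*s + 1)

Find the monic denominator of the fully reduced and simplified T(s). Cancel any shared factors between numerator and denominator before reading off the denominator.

Step 1. reduce the parallel group W1, W2 gives (-2*s^2 + 2*s + 1)/(2*s^3 - 8*s^2 + 11*s - 6)
Step 2. close the feedback loop around (W1+W2), W3 gives (-4*s^3 + 2*s^2 + 4*s + 1)/(4*s^4 - 14*s^3 + 18*s^2 - 5*s - 8)
Step 2 gives the fully reduced T(s), with no common factor left to cancel. The denominator's leading coefficient is 4, so divide each of its coefficients by 4 to get the monic form.

Answer: s^4 - 7*s^3/2 + 9*s^2/2 - 5*s/4 - 2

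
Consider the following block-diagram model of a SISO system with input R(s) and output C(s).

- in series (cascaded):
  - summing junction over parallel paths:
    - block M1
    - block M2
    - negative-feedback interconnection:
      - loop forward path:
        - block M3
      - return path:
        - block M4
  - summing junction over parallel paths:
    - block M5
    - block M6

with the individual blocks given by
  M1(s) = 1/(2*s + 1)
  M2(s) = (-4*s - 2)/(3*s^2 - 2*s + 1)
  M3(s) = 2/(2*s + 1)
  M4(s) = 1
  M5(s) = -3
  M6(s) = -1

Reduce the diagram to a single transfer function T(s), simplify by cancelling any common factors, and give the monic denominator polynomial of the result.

(1) close the feedback loop around M3, M4; result 2/(2*s + 3)
(2) sum the parallel branches M1, M2, [M3/(1+M3*M4)]; result (2*s^3 - 37*s^2 - 32*s - 1)/(12*s^4 + 16*s^3 - 3*s^2 + 2*s + 3)
(3) parallel reduction of M5, M6; result -4
(4) reduce the series chain (M1+M2+[M3/(1+M3*M4)]), (M5+M6); result (-8*s^3 + 148*s^2 + 128*s + 4)/(12*s^4 + 16*s^3 - 3*s^2 + 2*s + 3)
The result of step 4 is T(s) in lowest terms. Its denominator has leading coefficient 12; dividing the denominator through by 12 makes it monic.

Therefore the answer is s^4 + 4*s^3/3 - s^2/4 + s/6 + 1/4.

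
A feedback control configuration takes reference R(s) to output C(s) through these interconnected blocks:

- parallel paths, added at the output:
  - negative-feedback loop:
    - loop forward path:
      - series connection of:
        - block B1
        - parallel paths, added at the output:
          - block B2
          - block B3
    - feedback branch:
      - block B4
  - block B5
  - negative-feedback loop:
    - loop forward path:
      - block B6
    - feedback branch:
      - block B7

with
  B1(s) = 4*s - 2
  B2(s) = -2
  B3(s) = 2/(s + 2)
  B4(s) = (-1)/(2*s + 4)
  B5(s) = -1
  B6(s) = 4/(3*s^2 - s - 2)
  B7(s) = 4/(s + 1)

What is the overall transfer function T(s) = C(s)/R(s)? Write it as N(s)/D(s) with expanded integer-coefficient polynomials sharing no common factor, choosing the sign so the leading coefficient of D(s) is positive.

First reduce the diagram to T(s).

Step 1. combine B2, B3 in parallel -> (-2*s - 2)/(s + 2)
Step 2. reduce the series chain B1, (B2+B3) -> (-8*s^2 - 4*s + 4)/(s + 2)
Step 3. collapse the loop ((B1*(B2+B3)) forward, B4 return) -> (-8*s^3 - 20*s^2 - 4*s + 8)/(5*s^2 + 6*s + 2)
Step 4. collapse the loop (B6 forward, B7 return) -> (4*s + 4)/(3*s^3 + 2*s^2 - 3*s + 14)
Step 5. reduce the parallel group [(B1*(B2+B3))/(1+(B1*(B2+B3))*B4)], B5, [B6/(1+B6*B7)] - this is the overall T(s), already in the required normalized form

Answer: (-24*s^6 - 91*s^5 - 56*s^4 - 19*s^3 - 264*s^2 - 126*s + 92)/(15*s^5 + 28*s^4 + 3*s^3 + 56*s^2 + 78*s + 28)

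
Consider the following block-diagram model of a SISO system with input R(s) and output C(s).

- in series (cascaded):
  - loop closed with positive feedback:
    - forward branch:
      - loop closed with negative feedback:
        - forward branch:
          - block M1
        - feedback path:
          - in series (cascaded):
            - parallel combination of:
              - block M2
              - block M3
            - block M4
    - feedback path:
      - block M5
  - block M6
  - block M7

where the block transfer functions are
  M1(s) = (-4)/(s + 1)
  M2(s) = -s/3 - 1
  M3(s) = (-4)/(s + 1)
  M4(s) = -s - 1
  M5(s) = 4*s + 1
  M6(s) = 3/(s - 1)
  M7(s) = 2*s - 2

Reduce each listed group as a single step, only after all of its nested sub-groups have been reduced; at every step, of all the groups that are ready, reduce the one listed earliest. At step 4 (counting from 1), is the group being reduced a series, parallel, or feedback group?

The answer is feedback.

Reasoning:
(1) reduce the parallel group M2, M3
(2) cascade (M2+M3), M4
(3) close the feedback loop around M1, ((M2+M3)*M4)
(4) apply the feedback formula to [M1/(1+M1*((M2+M3)*M4))], M5
(5) series reduction of [[M1/(1+M1*((M2+M3)*M4))]/(1-[M1/(1+M1*((M2+M3)*M4))]*M5)], M6, M7
The group at step 4 is a feedback group.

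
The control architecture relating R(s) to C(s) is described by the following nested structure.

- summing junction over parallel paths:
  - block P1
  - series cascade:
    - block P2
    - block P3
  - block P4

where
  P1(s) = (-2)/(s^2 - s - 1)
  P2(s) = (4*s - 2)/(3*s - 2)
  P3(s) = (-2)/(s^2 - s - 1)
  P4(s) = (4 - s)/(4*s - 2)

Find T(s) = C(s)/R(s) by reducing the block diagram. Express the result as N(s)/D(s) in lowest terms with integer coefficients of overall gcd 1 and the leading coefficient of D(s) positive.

Answer: (-3*s^4 + 17*s^3 - 75*s^2 + 54*s - 8)/(12*s^4 - 26*s^3 + 6*s^2 + 10*s - 4)

Working:
Step 1. reduce the series chain P2, P3 = (4 - 8*s)/(3*s^3 - 5*s^2 - s + 2)
Step 2. sum the parallel branches P1, (P2*P3), P4, which is the overall transfer function T(s) = C(s)/R(s) in lowest terms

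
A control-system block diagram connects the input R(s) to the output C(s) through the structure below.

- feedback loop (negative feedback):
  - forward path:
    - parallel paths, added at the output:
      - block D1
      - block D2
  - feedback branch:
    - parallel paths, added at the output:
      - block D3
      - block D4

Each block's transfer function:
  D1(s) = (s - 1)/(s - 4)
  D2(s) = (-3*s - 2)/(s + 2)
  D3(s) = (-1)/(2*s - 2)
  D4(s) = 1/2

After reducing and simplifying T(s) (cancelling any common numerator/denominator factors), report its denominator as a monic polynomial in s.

Step 1 - combine D1, D2 in parallel: (-2*s^2 + 11*s + 6)/(s^2 - 2*s - 8)
Step 2 - reduce the parallel group D3, D4: (s - 2)/(2*s - 2)
Step 3 - apply the feedback formula to (D1+D2), (D3+D4): (-4*s^3 + 26*s^2 - 10*s - 12)/(9*s^2 - 28*s + 4)
The result of step 3 is T(s) in lowest terms. Its denominator has leading coefficient 9; dividing the denominator through by 9 makes it monic.

Hence the answer: s^2 - 28*s/9 + 4/9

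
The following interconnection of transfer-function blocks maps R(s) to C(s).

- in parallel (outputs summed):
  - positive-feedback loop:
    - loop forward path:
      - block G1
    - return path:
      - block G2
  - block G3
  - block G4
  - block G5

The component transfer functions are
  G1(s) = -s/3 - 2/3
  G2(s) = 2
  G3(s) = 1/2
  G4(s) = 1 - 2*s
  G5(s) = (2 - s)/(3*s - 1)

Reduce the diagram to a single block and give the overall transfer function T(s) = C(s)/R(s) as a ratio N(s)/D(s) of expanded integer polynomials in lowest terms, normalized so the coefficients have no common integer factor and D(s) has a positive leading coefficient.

Answer: (-24*s^3 - 68*s^2 + 69*s + 11)/(12*s^2 + 38*s - 14)

Working:
Step 1: collapse the loop (G1 forward, G2 return) gives (-s - 2)/(2*s + 7)
Step 2: add [G1/(1-G1*G2)], G3, G4, G5 (parallel), giving the overall T(s)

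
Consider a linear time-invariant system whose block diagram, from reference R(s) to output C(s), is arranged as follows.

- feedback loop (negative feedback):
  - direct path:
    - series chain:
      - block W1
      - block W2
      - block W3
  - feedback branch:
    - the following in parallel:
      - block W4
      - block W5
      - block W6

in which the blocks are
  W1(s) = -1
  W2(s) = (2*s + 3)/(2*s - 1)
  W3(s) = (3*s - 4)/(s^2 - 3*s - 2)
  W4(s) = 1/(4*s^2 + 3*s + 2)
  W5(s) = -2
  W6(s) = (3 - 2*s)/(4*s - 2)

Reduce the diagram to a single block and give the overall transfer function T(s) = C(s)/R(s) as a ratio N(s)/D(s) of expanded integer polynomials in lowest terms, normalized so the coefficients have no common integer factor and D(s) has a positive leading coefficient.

The answer is (-96*s^5 - 40*s^4 + 176*s^3 + 70*s^2 + 28*s - 48)/(32*s^6 + 136*s^5 + 12*s^4 - 502*s^3 - 67*s^2 + 56*s + 136).

Reasoning:
1. series reduction of W1, W2, W3 = (-6*s^2 - s + 12)/(2*s^3 - 7*s^2 - s + 2)
2. sum the parallel branches W4, W5, W6 = (-40*s^3 - 2*s^2 + 5*s + 12)/(16*s^3 + 4*s^2 + 2*s - 4)
3. apply the feedback formula to (W1*W2*W3), (W4+W5+W6), giving the overall T(s)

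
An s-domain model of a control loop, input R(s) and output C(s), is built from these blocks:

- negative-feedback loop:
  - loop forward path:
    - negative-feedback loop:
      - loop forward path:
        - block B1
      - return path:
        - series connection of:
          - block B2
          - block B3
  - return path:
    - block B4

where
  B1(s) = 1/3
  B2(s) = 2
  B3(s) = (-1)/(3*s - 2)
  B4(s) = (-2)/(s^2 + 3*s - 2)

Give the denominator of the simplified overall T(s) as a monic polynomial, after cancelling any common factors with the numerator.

First reduce the diagram to T(s).

1. combine B2, B3 in series -> (-2)/(3*s - 2)
2. collapse the loop (B1 forward, (B2*B3) return) -> (3*s - 2)/(9*s - 8)
3. feedback reduction of [B1/(1+B1*(B2*B3))], B4 -> (3*s^3 + 7*s^2 - 12*s + 4)/(9*s^3 + 19*s^2 - 48*s + 20)
T(s) is the step-3 result (common factors already cancelled). Leading coefficient of the denominator: 9. Divide through by 9 for the monic polynomial.

Answer: s^3 + 19*s^2/9 - 16*s/3 + 20/9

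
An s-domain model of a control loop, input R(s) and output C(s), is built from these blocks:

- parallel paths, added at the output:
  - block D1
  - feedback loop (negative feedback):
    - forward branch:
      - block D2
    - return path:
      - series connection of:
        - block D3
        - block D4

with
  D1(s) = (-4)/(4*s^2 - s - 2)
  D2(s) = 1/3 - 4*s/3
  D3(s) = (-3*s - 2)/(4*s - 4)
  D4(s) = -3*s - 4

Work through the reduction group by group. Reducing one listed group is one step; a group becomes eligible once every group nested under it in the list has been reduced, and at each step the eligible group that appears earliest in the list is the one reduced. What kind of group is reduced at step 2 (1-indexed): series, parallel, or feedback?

[1] cascade D3, D4
[2] collapse the loop (D2 forward, (D3*D4) return)
[3] sum the parallel branches D1, [D2/(1+D2*(D3*D4))]
Step 2: feedback.

Final answer: feedback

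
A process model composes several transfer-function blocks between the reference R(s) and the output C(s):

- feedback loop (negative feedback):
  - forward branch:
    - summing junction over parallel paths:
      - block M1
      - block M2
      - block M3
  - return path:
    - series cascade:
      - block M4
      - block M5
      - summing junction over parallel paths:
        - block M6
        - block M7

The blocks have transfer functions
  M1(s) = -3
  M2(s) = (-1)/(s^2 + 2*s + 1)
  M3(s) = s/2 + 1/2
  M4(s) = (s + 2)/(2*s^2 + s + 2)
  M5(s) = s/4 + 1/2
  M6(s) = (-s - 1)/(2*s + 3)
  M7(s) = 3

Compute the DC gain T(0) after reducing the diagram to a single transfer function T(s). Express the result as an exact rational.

Step 1: sum the parallel branches M1, M2, M3; result (s^3 - 3*s^2 - 9*s - 7)/(2*s^2 + 4*s + 2)
Step 2: sum the parallel branches M6, M7; result (5*s + 8)/(2*s + 3)
Step 3: series reduction of M4, M5, (M6+M7); result (5*s^3 + 28*s^2 + 52*s + 32)/(16*s^3 + 32*s^2 + 28*s + 24)
Step 4: reduce the feedback loop with forward (M1+M2+M3) and return (M4*M5*(M6+M7)); result (16*s^6 - 16*s^5 - 212*s^4 - 460*s^3 - 548*s^2 - 412*s - 168)/(5*s^6 + 45*s^5 + 51*s^4 - 195*s^3 - 536*s^2 - 500*s - 176)
The step-4 result is T(s). Setting s = 0: T(0) = -168/(-176) = 21/22.

Hence the answer: 21/22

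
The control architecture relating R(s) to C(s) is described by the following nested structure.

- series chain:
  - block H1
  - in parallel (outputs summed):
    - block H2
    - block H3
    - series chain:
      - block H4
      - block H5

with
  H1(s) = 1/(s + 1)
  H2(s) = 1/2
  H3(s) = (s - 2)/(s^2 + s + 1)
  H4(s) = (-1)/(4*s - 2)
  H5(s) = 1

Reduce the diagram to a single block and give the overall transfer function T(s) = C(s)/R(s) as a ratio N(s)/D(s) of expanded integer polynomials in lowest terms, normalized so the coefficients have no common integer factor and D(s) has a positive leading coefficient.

(1) reduce the series chain H4, H5 gives (-1)/(4*s - 2)
(2) reduce the parallel group H2, H3, (H4*H5) gives (s^3 + 2*s^2 - 5*s + 1)/(2*s^3 + s^2 + s - 1)
(3) cascade H1, (H2+H3+(H4*H5)), giving the overall T(s)

Final answer: (s^3 + 2*s^2 - 5*s + 1)/(2*s^4 + 3*s^3 + 2*s^2 - 1)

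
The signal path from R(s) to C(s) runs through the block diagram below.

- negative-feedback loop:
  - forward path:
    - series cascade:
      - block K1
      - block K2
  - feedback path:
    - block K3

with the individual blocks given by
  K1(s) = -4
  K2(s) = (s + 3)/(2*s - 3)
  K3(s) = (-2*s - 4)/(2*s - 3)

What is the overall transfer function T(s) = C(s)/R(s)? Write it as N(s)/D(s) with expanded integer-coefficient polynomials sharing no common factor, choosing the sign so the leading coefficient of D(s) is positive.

1. reduce the series chain K1, K2; result (-4*s - 12)/(2*s - 3)
2. apply the feedback formula to (K1*K2), K3: this yields T(s), and no further normalization is needed

Therefore the answer is (-8*s^2 - 12*s + 36)/(12*s^2 + 28*s + 57).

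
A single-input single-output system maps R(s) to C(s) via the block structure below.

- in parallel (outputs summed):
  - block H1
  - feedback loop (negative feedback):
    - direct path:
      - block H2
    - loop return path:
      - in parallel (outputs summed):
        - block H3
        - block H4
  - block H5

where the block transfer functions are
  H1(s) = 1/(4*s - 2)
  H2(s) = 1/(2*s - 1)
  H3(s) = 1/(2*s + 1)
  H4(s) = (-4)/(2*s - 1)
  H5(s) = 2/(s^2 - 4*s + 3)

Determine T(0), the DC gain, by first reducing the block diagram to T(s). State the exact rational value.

Reducing step by step:

(1) sum the parallel branches H3, H4; result (-6*s - 5)/(4*s^2 - 1)
(2) reduce the feedback loop with forward H2 and return (H3+H4); result (4*s^2 - 1)/(8*s^3 - 4*s^2 - 8*s - 4)
(3) add H1, [H2/(1+H2*(H3+H4))], H5 (parallel); result (12*s^5 - 22*s^4 + 22*s^3 - 19*s^2 - 14*s + 5)/(16*s^6 - 80*s^5 + 100*s^4 - 32*s^2 - 16*s + 12)
Step 3 gives the overall T(s). Then T(0) = 5/12.

Answer: 5/12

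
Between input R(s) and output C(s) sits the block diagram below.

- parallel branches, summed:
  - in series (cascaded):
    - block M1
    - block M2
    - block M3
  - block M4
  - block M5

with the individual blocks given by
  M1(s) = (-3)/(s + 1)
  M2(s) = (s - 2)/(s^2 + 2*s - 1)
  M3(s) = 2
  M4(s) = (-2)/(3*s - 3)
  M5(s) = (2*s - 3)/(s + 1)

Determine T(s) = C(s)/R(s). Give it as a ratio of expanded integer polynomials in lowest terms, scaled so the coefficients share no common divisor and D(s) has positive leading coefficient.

Reducing step by step:

Step 1 - multiply M1, M2, M3 (series) -> (12 - 6*s)/(s^3 + 3*s^2 + s - 1)
Step 2 - add (M1*M2*M3), M4, M5 (parallel), giving the overall T(s)

Answer: (6*s^4 - 5*s^3 - 51*s^2 + 85*s - 43)/(3*s^4 + 6*s^3 - 6*s^2 - 6*s + 3)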